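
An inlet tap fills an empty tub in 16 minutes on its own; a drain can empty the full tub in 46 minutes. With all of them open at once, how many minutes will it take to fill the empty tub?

Net rate = 1/16 − 1/46 = (23 − 8)/368 = 15/368 per minute.
Filling time = 1 ÷ (15/368) = 368/15 minutes.

368/15 minutes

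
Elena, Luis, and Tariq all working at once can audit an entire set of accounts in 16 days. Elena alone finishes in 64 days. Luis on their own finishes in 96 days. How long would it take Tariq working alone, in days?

192/7 days

Combined rate is 1/16 per day.
Known contribution: 1/64 + 1/96 = (3 + 2)/192 = 5/192 per day.
So Tariq's rate is 1/16 − 5/192 = 7/192, meaning 192/7 days alone.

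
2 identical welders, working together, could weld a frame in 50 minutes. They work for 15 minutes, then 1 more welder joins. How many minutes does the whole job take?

One welder does 1/100 of the job per minute.
After 15 minutes with 2 welders, 3/10 is done (7/10 left).
With 3 welders the rate is 3/100, so the rest takes 7/10 ÷ 3/100 = 70/3 minutes.
Total = 15 + 70/3 = 115/3 minutes.

115/3 minutes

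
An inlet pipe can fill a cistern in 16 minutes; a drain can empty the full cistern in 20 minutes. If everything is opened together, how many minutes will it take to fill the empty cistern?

Net rate = 1/16 − 1/20 = (5 − 4)/80 = 1/80 per minute.
Filling time = 1 ÷ (1/80) = 80 minutes.

80 minutes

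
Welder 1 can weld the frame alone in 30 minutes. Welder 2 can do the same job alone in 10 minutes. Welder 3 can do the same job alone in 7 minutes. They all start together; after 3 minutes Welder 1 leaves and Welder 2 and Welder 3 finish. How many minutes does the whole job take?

In the first 3 minutes the combined rate is 29/105, so 29/35 of the job is done, leaving 6/35.
After Welder 1 leaves the rate is 17/70 per minute; the remaining 6/35 takes 12/17 minutes.
Total = 3 + 12/17 = 63/17 minutes.

63/17 minutes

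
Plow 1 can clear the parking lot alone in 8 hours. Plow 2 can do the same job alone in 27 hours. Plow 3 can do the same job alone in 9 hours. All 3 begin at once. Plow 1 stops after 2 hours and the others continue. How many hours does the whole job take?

In the first 2 hours the combined rate is 59/216, so 59/108 of the job is done, leaving 49/108.
After Plow 1 leaves the rate is 4/27 per hour; the remaining 49/108 takes 49/16 hours.
Total = 2 + 49/16 = 81/16 hours.

81/16 hours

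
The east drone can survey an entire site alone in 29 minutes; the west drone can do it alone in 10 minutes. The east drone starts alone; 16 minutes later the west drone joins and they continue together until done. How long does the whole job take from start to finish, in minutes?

58/3 minutes

In 16 minutes the east drone does 16/29 of the job, leaving 13/29.
The east drone and the west drone together work at 39/290 per minute, so finishing takes 13/29 ÷ 39/290 = 10/3 minutes.
Total time = 16 + 10/3 = 58/3 minutes.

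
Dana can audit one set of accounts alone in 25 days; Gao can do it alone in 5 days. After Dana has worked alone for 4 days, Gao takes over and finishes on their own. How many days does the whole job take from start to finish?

In 4 days Dana does 4/25 of the job, leaving 21/25.
Gao works at 1/5 per day, so finishing takes 21/25 ÷ 1/5 = 21/5 days.
Total time = 4 + 21/5 = 41/5 days.

41/5 days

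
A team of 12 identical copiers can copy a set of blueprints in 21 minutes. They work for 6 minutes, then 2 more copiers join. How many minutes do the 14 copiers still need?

90/7 minutes

One copier does 1/252 of the job per minute.
After 6 minutes with 12 copiers, 2/7 is done (5/7 left).
With 14 copiers the rate is 14/252 = 1/18, so the rest takes 5/7 ÷ 1/18 = 90/7 minutes.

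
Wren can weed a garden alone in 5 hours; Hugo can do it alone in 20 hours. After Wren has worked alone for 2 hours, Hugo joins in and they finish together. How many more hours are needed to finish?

12/5 hours

In 2 hours Wren does 2/5 of the job, leaving 3/5.
Wren and Hugo together work at 1/4 per hour, so finishing takes 3/5 ÷ 1/4 = 12/5 hours.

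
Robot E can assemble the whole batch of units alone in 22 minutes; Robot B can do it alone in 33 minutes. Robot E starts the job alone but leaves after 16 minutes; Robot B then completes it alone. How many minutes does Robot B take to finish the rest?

9 minutes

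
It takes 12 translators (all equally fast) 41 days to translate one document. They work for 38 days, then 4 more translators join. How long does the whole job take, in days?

One translator does 1/492 of the job per day.
After 38 days with 12 translators, 38/41 is done (3/41 left).
With 16 translators the rate is 16/492 = 4/123, so the rest takes 3/41 ÷ 4/123 = 9/4 days.
Total = 38 + 9/4 = 161/4 days.

161/4 days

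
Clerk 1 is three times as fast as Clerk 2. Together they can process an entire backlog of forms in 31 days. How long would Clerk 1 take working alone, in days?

Let Clerk 2's rate be r; then Clerk 1's rate is 3r, so together (3 + 1)r = 4r = 1/31.
Thus r = 1/124 per day.
Clerk 2 alone: 124 days; Clerk 1 alone: 124/3 days.

124/3 days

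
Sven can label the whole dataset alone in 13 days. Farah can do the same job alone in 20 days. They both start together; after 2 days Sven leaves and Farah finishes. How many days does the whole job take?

In the first 2 days the combined rate is 33/260, so 33/130 of the job is done, leaving 97/130.
After Sven leaves the rate is 1/20 per day; the remaining 97/130 takes 194/13 days.
Total = 2 + 194/13 = 220/13 days.

220/13 days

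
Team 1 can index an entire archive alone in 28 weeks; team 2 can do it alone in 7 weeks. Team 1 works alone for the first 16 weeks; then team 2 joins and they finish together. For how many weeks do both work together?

12/5 weeks

In 16 weeks team 1 does 16/28 = 4/7 of the job, leaving 3/7.
Team 1 and team 2 together work at 5/28 per week, so finishing takes 3/7 ÷ 5/28 = 12/5 weeks.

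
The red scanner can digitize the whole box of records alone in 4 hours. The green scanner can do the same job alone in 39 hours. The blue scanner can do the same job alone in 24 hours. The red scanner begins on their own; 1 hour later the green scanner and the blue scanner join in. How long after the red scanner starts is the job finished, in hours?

37/11 hours

In the first 1 hour the red scanner alone does 1/4 of the job, leaving 3/4.
Once everyone is working, combined rate: 1/4 + 1/39 + 1/24 = (78 + 8 + 13)/312 = 99/312 = 33/104 per hour.
Remaining 3/4 at 33/104 per hour takes 26/11 hours.
Total from the start = 1 + 26/11 = 37/11 hours.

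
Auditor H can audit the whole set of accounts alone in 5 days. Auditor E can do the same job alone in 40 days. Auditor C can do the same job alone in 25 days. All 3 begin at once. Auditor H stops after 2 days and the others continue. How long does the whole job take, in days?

In the first 2 days the combined rate is 53/200, so 53/100 of the job is done, leaving 47/100.
After Auditor H leaves the rate is 13/200 per day; the remaining 47/100 takes 94/13 days.
Total = 2 + 94/13 = 120/13 days.

120/13 days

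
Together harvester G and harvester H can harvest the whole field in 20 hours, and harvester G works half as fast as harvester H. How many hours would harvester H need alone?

Let harvester H's rate be r; then harvester G's rate is (1/2)r, so together (1/2 + 1)r = (3/2)r = 1/20.
Thus r = 1/30 per hour.
Harvester H alone: 30 hours; harvester G alone: 60 hours.

30 hours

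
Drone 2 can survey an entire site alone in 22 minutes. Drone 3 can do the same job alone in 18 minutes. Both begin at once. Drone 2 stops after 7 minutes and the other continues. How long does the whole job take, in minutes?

In the first 7 minutes the combined rate is 10/99, so 70/99 of the job is done, leaving 29/99.
After drone 2 leaves the rate is 1/18 per minute; the remaining 29/99 takes 58/11 minutes.
Total = 7 + 58/11 = 135/11 minutes.

135/11 minutes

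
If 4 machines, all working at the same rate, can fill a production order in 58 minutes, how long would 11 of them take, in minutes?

232/11 minutes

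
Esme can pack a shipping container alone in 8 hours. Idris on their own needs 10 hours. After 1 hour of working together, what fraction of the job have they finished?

9/40

Combined rate: 1/8 + 1/10 = (5 + 4)/40 = 9/40 per hour.
In 1 hour they complete 1·9/40 = 9/40 of the job.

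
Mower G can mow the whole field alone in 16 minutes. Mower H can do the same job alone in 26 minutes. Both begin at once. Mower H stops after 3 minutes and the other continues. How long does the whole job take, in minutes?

In the first 3 minutes the combined rate is 21/208, so 63/208 of the job is done, leaving 145/208.
After Mower H leaves the rate is 1/16 per minute; the remaining 145/208 takes 145/13 minutes.
Total = 3 + 145/13 = 184/13 minutes.

184/13 minutes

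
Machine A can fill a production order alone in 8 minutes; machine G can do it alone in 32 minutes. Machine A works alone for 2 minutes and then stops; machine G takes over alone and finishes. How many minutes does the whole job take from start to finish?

In 2 minutes machine A does 2/8 = 1/4 of the job, leaving 3/4.
Machine G works at 1/32 per minute, so finishing takes 3/4 ÷ 1/32 = 24 minutes.
Total time = 2 + 24 = 26 minutes.

26 minutes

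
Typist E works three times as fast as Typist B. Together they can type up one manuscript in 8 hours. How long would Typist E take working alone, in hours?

Let Typist B's rate be r; then Typist E's rate is 3r, so together (3 + 1)r = 4r = 1/8.
Thus r = 1/32 per hour.
Typist B alone: 32 hours; Typist E alone: 32/3 hours.

32/3 hours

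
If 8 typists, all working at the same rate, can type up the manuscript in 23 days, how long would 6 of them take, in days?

92/3 days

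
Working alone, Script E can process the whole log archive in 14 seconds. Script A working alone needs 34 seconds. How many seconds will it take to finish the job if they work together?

119/12 seconds

Combined rate: 1/14 + 1/34 = (17 + 7)/238 = 24/238 = 12/119 per second.
Time = 1 ÷ (12/119) = 119/12 seconds.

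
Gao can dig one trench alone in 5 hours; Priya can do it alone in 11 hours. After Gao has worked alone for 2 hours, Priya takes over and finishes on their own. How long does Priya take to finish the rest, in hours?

33/5 hours

In 2 hours Gao does 2/5 of the job, leaving 3/5.
Priya works at 1/11 per hour, so finishing takes 3/5 ÷ 1/11 = 33/5 hours.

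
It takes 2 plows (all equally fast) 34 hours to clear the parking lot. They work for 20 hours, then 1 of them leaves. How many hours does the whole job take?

48 hours

One plow does 1/68 of the job per hour.
After 20 hours with 2 plows, 10/17 is done (7/17 left).
With 1 plow the rate is 1/68, so the rest takes 7/17 ÷ 1/68 = 28 hours.
Total = 20 + 28 = 48 hours.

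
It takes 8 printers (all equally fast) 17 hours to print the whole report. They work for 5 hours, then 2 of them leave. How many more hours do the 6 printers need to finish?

16 hours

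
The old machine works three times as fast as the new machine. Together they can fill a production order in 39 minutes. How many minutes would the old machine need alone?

Let the new machine's rate be r; then the old machine's rate is 3r, so together (3 + 1)r = 4r = 1/39.
Thus r = 1/156 per minute.
The new machine alone: 156 minutes; the old machine alone: 52 minutes.

52 minutes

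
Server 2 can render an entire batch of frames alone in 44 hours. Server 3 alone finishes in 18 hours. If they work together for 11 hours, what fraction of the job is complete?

31/36

Combined rate: 1/44 + 1/18 = (9 + 22)/396 = 31/396 per hour.
In 11 hours they complete 11·31/396 = 31/36 of the job.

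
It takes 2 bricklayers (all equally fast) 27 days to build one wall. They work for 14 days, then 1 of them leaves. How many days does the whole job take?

40 days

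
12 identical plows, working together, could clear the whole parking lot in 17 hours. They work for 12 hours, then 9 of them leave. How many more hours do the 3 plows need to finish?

One plow does 1/204 of the job per hour.
After 12 hours with 12 plows, 12/17 is done (5/17 left).
With 3 plows the rate is 3/204 = 1/68, so the rest takes 5/17 ÷ 1/68 = 20 hours.

20 hours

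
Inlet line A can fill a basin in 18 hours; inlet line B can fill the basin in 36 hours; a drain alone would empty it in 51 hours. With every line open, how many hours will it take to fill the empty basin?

204/13 hours

Net rate = 1/18 + 1/36 − 1/51 = (34 + 17 − 12)/612 = 39/612 = 13/204 per hour.
Filling time = 1 ÷ (13/204) = 204/13 hours.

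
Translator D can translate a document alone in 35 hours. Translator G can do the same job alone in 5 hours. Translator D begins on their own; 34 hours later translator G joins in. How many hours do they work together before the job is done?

1/8 hours

In the first 34 hours translator D alone does 34/35 of the job, leaving 1/35.
Once everyone is working, combined rate: 1/35 + 1/5 = (1 + 7)/35 = 8/35 per hour.
Remaining 1/35 at 8/35 per hour takes 1/8 hours.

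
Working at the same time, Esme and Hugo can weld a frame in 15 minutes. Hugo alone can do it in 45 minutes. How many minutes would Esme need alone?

Combined rate is 1/15 per minute.
Known contribution: 1/45 per minute.
So Esme's rate is 1/15 − 1/45 = 2/45, meaning 45/2 minutes alone.

45/2 minutes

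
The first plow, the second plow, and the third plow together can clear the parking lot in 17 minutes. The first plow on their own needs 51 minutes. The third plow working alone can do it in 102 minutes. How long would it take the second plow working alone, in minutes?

34 minutes

Combined rate is 1/17 per minute.
Known contribution: 1/51 + 1/102 = (2 + 1)/102 = 3/102 = 1/34 per minute.
So the second plow's rate is 1/17 − 1/34 = 1/34, meaning 34 minutes alone.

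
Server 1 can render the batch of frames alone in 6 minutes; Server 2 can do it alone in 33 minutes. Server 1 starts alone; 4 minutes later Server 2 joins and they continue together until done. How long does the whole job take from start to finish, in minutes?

In 4 minutes Server 1 does 4/6 = 2/3 of the job, leaving 1/3.
Server 1 and Server 2 together work at 13/66 per minute, so finishing takes 1/3 ÷ 13/66 = 22/13 minutes.
Total time = 4 + 22/13 = 74/13 minutes.

74/13 minutes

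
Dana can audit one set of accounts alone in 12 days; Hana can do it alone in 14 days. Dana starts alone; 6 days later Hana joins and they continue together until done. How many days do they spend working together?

In 6 days Dana does 6/12 = 1/2 of the job, leaving 1/2.
Dana and Hana together work at 13/84 per day, so finishing takes 1/2 ÷ 13/84 = 42/13 days.

42/13 days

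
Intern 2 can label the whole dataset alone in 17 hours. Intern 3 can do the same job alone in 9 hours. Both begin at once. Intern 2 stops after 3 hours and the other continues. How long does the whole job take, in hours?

126/17 hours

In the first 3 hours the combined rate is 26/153, so 26/51 of the job is done, leaving 25/51.
After intern 2 leaves the rate is 1/9 per hour; the remaining 25/51 takes 75/17 hours.
Total = 3 + 75/17 = 126/17 hours.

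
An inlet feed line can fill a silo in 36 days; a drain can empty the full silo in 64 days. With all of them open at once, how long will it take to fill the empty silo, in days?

576/7 days

Net rate = 1/36 − 1/64 = (16 − 9)/576 = 7/576 per day.
Filling time = 1 ÷ (7/576) = 576/7 days.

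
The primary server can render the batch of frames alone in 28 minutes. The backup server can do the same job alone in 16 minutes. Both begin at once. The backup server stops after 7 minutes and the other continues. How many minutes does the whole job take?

In the first 7 minutes the combined rate is 11/112, so 11/16 of the job is done, leaving 5/16.
After the backup server leaves the rate is 1/28 per minute; the remaining 5/16 takes 35/4 minutes.
Total = 7 + 35/4 = 63/4 minutes.

63/4 minutes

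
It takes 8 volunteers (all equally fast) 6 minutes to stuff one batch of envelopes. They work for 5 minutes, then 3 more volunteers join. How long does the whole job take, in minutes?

One volunteer does 1/48 of the job per minute.
After 5 minutes with 8 volunteers, 5/6 is done (1/6 left).
With 11 volunteers the rate is 11/48, so the rest takes 1/6 ÷ 11/48 = 8/11 minutes.
Total = 5 + 8/11 = 63/11 minutes.

63/11 minutes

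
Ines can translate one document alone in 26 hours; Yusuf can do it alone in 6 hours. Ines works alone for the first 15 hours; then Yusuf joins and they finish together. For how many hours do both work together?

33/16 hours

In 15 hours Ines does 15/26 of the job, leaving 11/26.
Ines and Yusuf together work at 8/39 per hour, so finishing takes 11/26 ÷ 8/39 = 33/16 hours.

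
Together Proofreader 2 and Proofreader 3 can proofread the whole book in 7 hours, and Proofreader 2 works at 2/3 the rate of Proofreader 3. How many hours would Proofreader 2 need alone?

35/2 hours

Let Proofreader 3's rate be r; then Proofreader 2's rate is (2/3)r, so together (2/3 + 1)r = (5/3)r = 1/7.
Thus r = 3/35 per hour.
Proofreader 3 alone: 35/3 hours; Proofreader 2 alone: 35/2 hours.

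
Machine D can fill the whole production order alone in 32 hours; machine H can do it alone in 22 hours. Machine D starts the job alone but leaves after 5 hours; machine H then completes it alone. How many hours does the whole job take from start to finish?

In 5 hours machine D does 5/32 of the job, leaving 27/32.
Machine H works at 1/22 per hour, so finishing takes 27/32 ÷ 1/22 = 297/16 hours.
Total time = 5 + 297/16 = 377/16 hours.

377/16 hours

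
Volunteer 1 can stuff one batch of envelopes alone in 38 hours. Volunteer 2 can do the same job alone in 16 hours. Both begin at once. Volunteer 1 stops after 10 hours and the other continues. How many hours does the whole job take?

224/19 hours

In the first 10 hours the combined rate is 27/304, so 135/152 of the job is done, leaving 17/152.
After Volunteer 1 leaves the rate is 1/16 per hour; the remaining 17/152 takes 34/19 hours.
Total = 10 + 34/19 = 224/19 hours.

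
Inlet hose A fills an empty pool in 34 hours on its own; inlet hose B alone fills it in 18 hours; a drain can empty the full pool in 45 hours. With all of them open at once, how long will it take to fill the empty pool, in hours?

Net rate = 1/34 + 1/18 − 1/45 = (45 + 85 − 34)/1530 = 96/1530 = 16/255 per hour.
Filling time = 1 ÷ (16/255) = 255/16 hours.

255/16 hours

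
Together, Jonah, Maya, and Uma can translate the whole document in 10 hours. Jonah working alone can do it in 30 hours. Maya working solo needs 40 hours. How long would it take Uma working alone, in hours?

24 hours

Combined rate is 1/10 per hour.
Known contribution: 1/30 + 1/40 = (4 + 3)/120 = 7/120 per hour.
So Uma's rate is 1/10 − 7/120 = 1/24, meaning 24 hours alone.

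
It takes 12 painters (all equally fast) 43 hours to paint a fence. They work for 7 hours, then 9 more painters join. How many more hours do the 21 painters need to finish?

One painter does 1/516 of the job per hour.
After 7 hours with 12 painters, 7/43 is done (36/43 left).
With 21 painters the rate is 21/516 = 7/172, so the rest takes 36/43 ÷ 7/172 = 144/7 hours.

144/7 hours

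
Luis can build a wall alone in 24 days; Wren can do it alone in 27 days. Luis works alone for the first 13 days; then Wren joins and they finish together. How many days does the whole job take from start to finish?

In 13 days Luis does 13/24 of the job, leaving 11/24.
Luis and Wren together work at 17/216 per day, so finishing takes 11/24 ÷ 17/216 = 99/17 days.
Total time = 13 + 99/17 = 320/17 days.

320/17 days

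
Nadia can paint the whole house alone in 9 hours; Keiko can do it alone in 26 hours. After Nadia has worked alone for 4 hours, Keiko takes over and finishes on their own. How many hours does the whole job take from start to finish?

In 4 hours Nadia does 4/9 of the job, leaving 5/9.
Keiko works at 1/26 per hour, so finishing takes 5/9 ÷ 1/26 = 130/9 hours.
Total time = 4 + 130/9 = 166/9 hours.

166/9 hours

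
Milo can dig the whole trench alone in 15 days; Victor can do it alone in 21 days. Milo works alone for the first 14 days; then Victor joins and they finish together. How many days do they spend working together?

7/12 days

In 14 days Milo does 14/15 of the job, leaving 1/15.
Milo and Victor together work at 4/35 per day, so finishing takes 1/15 ÷ 4/35 = 7/12 days.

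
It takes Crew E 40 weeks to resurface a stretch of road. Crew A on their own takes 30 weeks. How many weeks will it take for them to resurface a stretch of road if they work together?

120/7 weeks

Combined rate: 1/40 + 1/30 = (3 + 4)/120 = 7/120 per week.
Time = 1 ÷ (7/120) = 120/7 weeks.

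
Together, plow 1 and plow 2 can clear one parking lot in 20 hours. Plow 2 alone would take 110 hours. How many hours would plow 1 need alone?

220/9 hours

Combined rate is 1/20 per hour.
Known contribution: 1/110 per hour.
So plow 1's rate is 1/20 − 1/110 = 9/220, meaning 220/9 hours alone.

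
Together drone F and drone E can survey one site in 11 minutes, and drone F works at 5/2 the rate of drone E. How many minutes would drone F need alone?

77/5 minutes

Let drone E's rate be r; then drone F's rate is (5/2)r, so together (5/2 + 1)r = (7/2)r = 1/11.
Thus r = 2/77 per minute.
Drone E alone: 77/2 minutes; drone F alone: 77/5 minutes.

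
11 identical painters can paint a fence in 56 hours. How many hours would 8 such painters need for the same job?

77 hours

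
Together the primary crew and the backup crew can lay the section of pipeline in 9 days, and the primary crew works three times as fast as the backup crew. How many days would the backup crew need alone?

Let the backup crew's rate be r; then the primary crew's rate is 3r, so together (3 + 1)r = 4r = 1/9.
Thus r = 1/36 per day.
The backup crew alone: 36 days; the primary crew alone: 12 days.

36 days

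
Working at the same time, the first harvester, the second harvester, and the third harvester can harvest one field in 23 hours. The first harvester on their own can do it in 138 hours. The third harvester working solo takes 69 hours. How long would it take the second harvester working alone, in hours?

Combined rate is 1/23 per hour.
Known contribution: 1/138 + 1/69 = (1 + 2)/138 = 3/138 = 1/46 per hour.
So the second harvester's rate is 1/23 − 1/46 = 1/46, meaning 46 hours alone.

46 hours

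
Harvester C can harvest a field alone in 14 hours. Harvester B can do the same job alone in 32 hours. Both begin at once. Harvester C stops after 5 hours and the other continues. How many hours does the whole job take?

In the first 5 hours the combined rate is 23/224, so 115/224 of the job is done, leaving 109/224.
After harvester C leaves the rate is 1/32 per hour; the remaining 109/224 takes 109/7 hours.
Total = 5 + 109/7 = 144/7 hours.

144/7 hours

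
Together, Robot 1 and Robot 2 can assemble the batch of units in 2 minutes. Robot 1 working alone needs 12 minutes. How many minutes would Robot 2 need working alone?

12/5 minutes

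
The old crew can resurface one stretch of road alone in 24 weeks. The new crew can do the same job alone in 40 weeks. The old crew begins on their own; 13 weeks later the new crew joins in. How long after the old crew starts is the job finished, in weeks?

159/8 weeks

In the first 13 weeks the old crew alone does 13/24 of the job, leaving 11/24.
Once everyone is working, combined rate: 1/24 + 1/40 = (5 + 3)/120 = 8/120 = 1/15 per week.
Remaining 11/24 at 1/15 per week takes 55/8 weeks.
Total from the start = 13 + 55/8 = 159/8 weeks.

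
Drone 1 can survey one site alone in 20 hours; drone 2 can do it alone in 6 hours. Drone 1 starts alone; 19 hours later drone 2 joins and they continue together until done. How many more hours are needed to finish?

In 19 hours drone 1 does 19/20 of the job, leaving 1/20.
Drone 1 and drone 2 together work at 13/60 per hour, so finishing takes 1/20 ÷ 13/60 = 3/13 hours.

3/13 hours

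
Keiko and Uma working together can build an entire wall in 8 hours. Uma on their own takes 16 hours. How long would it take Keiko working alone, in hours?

16 hours

Combined rate is 1/8 per hour.
Known contribution: 1/16 per hour.
So Keiko's rate is 1/8 − 1/16 = 1/16, meaning 16 hours alone.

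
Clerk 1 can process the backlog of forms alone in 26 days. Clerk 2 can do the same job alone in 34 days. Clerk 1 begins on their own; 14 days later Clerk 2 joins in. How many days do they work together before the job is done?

34/5 days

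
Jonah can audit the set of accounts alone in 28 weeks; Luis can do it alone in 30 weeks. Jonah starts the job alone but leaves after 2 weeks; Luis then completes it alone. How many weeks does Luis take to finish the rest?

In 2 weeks Jonah does 2/28 = 1/14 of the job, leaving 13/14.
Luis works at 1/30 per week, so finishing takes 13/14 ÷ 1/30 = 195/7 weeks.

195/7 weeks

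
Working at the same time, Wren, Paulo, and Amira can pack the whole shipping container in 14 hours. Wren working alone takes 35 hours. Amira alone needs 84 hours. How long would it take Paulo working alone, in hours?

420/13 hours

Combined rate is 1/14 per hour.
Known contribution: 1/35 + 1/84 = (12 + 5)/420 = 17/420 per hour.
So Paulo's rate is 1/14 − 17/420 = 13/420, meaning 420/13 hours alone.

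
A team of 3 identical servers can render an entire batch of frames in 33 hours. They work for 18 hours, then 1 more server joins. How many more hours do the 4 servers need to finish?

One server does 1/99 of the job per hour.
After 18 hours with 3 servers, 6/11 is done (5/11 left).
With 4 servers the rate is 4/99, so the rest takes 5/11 ÷ 4/99 = 45/4 hours.

45/4 hours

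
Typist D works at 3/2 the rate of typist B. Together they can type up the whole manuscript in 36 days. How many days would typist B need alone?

Let typist B's rate be r; then typist D's rate is (3/2)r, so together (3/2 + 1)r = (5/2)r = 1/36.
Thus r = 1/90 per day.
Typist B alone: 90 days; typist D alone: 60 days.

90 days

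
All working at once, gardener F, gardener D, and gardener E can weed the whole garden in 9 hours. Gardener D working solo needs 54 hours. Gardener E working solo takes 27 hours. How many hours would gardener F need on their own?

18 hours

Combined rate is 1/9 per hour.
Known contribution: 1/54 + 1/27 = (1 + 2)/54 = 3/54 = 1/18 per hour.
So gardener F's rate is 1/9 − 1/18 = 1/18, meaning 18 hours alone.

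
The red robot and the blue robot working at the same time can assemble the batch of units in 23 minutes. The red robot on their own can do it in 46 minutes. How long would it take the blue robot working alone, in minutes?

Combined rate is 1/23 per minute.
Known contribution: 1/46 per minute.
So the blue robot's rate is 1/23 − 1/46 = 1/46, meaning 46 minutes alone.

46 minutes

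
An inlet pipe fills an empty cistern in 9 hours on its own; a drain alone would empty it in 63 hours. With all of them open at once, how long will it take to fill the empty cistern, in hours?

21/2 hours

Net rate = 1/9 − 1/63 = (7 − 1)/63 = 6/63 = 2/21 per hour.
Filling time = 1 ÷ (2/21) = 21/2 hours.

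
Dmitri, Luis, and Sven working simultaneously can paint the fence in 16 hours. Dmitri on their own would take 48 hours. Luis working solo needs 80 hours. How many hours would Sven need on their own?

240/7 hours

Combined rate is 1/16 per hour.
Known contribution: 1/48 + 1/80 = (5 + 3)/240 = 8/240 = 1/30 per hour.
So Sven's rate is 1/16 − 1/30 = 7/240, meaning 240/7 hours alone.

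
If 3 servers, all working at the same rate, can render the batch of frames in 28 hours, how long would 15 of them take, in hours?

28/5 hours

Total work is 3·28 = 84 server-hours.
With 15 servers: 84/15 = 28/5 hours.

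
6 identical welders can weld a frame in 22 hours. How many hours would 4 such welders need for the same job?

33 hours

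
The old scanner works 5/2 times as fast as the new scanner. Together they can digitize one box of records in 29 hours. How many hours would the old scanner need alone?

203/5 hours

Let the new scanner's rate be r; then the old scanner's rate is (5/2)r, so together (5/2 + 1)r = (7/2)r = 1/29.
Thus r = 2/203 per hour.
The new scanner alone: 203/2 hours; the old scanner alone: 203/5 hours.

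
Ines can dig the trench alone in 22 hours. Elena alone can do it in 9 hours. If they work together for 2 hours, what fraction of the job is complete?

31/99

Combined rate: 1/22 + 1/9 = (9 + 22)/198 = 31/198 per hour.
In 2 hours they complete 2·31/198 = 31/99 of the job.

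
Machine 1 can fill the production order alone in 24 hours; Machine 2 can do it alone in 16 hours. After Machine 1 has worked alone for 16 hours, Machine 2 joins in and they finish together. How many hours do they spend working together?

In 16 hours Machine 1 does 16/24 = 2/3 of the job, leaving 1/3.
Machine 1 and Machine 2 together work at 5/48 per hour, so finishing takes 1/3 ÷ 5/48 = 16/5 hours.

16/5 hours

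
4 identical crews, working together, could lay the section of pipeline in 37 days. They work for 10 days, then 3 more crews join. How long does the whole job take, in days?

178/7 days

One crew does 1/148 of the job per day.
After 10 days with 4 crews, 10/37 is done (27/37 left).
With 7 crews the rate is 7/148, so the rest takes 27/37 ÷ 7/148 = 108/7 days.
Total = 10 + 108/7 = 178/7 days.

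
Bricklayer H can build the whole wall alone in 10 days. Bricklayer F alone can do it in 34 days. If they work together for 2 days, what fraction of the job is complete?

22/85

Combined rate: 1/10 + 1/34 = (17 + 5)/170 = 22/170 = 11/85 per day.
In 2 days they complete 2·11/85 = 22/85 of the job.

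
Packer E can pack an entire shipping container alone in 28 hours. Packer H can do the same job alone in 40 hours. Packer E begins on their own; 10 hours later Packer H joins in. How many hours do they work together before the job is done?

180/17 hours

In the first 10 hours Packer E alone does 10/28 = 5/14 of the job, leaving 9/14.
Once everyone is working, combined rate: 1/28 + 1/40 = (10 + 7)/280 = 17/280 per hour.
Remaining 9/14 at 17/280 per hour takes 180/17 hours.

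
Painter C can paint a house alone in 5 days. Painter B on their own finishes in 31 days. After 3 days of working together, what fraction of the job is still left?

Combined rate: 1/5 + 1/31 = (31 + 5)/155 = 36/155 per day.
In 3 days they complete 3·36/155 = 108/155 of the job.
So 47/155 remains.

47/155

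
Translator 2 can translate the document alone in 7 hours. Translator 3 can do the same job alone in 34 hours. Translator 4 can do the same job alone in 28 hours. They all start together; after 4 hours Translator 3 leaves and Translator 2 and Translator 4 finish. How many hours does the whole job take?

In the first 4 hours the combined rate is 99/476, so 99/119 of the job is done, leaving 20/119.
After Translator 3 leaves the rate is 5/28 per hour; the remaining 20/119 takes 16/17 hours.
Total = 4 + 16/17 = 84/17 hours.

84/17 hours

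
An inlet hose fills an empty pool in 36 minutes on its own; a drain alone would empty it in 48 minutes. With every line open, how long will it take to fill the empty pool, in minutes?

Net rate = 1/36 − 1/48 = (4 − 3)/144 = 1/144 per minute.
Filling time = 1 ÷ (1/144) = 144 minutes.

144 minutes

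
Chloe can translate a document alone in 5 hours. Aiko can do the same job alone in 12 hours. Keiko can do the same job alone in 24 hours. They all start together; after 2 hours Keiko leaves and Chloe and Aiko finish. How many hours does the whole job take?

55/17 hours

In the first 2 hours the combined rate is 13/40, so 13/20 of the job is done, leaving 7/20.
After Keiko leaves the rate is 17/60 per hour; the remaining 7/20 takes 21/17 hours.
Total = 2 + 21/17 = 55/17 hours.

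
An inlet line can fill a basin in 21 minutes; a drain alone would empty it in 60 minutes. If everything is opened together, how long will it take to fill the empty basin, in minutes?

420/13 minutes

Net rate = 1/21 − 1/60 = (20 − 7)/420 = 13/420 per minute.
Filling time = 1 ÷ (13/420) = 420/13 minutes.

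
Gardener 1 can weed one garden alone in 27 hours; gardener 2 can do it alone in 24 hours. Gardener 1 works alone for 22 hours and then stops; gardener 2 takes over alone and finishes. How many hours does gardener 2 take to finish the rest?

In 22 hours gardener 1 does 22/27 of the job, leaving 5/27.
Gardener 2 works at 1/24 per hour, so finishing takes 5/27 ÷ 1/24 = 40/9 hours.

40/9 hours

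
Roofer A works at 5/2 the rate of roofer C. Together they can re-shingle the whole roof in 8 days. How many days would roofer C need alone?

Let roofer C's rate be r; then roofer A's rate is (5/2)r, so together (5/2 + 1)r = (7/2)r = 1/8.
Thus r = 1/28 per day.
Roofer C alone: 28 days; roofer A alone: 56/5 days.

28 days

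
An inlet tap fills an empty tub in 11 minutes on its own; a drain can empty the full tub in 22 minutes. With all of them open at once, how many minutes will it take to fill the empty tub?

22 minutes

Net rate = 1/11 − 1/22 = (2 − 1)/22 = 1/22 per minute.
Filling time = 1 ÷ (1/22) = 22 minutes.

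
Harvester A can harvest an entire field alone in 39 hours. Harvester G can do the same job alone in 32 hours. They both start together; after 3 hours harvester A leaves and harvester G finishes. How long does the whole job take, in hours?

384/13 hours

In the first 3 hours the combined rate is 71/1248, so 71/416 of the job is done, leaving 345/416.
After harvester A leaves the rate is 1/32 per hour; the remaining 345/416 takes 345/13 hours.
Total = 3 + 345/13 = 384/13 hours.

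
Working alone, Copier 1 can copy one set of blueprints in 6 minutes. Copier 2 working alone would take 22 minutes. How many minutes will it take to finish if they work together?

33/7 minutes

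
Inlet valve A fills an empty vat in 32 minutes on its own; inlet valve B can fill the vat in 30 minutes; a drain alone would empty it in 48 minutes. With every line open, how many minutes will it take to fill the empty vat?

Net rate = 1/32 + 1/30 − 1/48 = (15 + 16 − 10)/480 = 21/480 = 7/160 per minute.
Filling time = 1 ÷ (7/160) = 160/7 minutes.

160/7 minutes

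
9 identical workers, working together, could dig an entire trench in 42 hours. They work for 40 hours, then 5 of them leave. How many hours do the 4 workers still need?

One worker does 1/378 of the job per hour.
After 40 hours with 9 workers, 20/21 is done (1/21 left).
With 4 workers the rate is 4/378 = 2/189, so the rest takes 1/21 ÷ 2/189 = 9/2 hours.

9/2 hours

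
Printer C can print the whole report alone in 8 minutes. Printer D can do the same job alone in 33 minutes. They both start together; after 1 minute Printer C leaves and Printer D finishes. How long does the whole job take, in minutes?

231/8 minutes

In the first 1 minute the combined rate is 41/264, so 41/264 of the job is done, leaving 223/264.
After Printer C leaves the rate is 1/33 per minute; the remaining 223/264 takes 223/8 minutes.
Total = 1 + 223/8 = 231/8 minutes.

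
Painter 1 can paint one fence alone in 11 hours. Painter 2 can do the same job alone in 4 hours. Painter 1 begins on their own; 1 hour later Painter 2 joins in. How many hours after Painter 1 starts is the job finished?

11/3 hours

In the first 1 hour Painter 1 alone does 1/11 of the job, leaving 10/11.
Once everyone is working, combined rate: 1/11 + 1/4 = (4 + 11)/44 = 15/44 per hour.
Remaining 10/11 at 15/44 per hour takes 8/3 hours.
Total from the start = 1 + 8/3 = 11/3 hours.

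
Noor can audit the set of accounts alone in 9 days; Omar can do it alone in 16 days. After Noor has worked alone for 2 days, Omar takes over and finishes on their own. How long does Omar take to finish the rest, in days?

112/9 days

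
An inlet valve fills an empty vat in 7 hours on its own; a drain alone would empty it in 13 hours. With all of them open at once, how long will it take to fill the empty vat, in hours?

91/6 hours

Net rate = 1/7 − 1/13 = (13 − 7)/91 = 6/91 per hour.
Filling time = 1 ÷ (6/91) = 91/6 hours.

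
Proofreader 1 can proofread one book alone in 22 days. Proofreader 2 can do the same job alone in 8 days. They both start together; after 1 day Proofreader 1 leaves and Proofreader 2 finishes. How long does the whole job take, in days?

84/11 days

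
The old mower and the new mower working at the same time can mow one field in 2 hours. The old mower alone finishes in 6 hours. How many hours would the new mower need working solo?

Combined rate is 1/2 per hour.
Known contribution: 1/6 per hour.
So the new mower's rate is 1/2 − 1/6 = 1/3, meaning 3 hours alone.

3 hours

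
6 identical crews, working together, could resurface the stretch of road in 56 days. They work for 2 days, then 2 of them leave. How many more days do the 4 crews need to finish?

One crew does 1/336 of the job per day.
After 2 days with 6 crews, 1/28 is done (27/28 left).
With 4 crews the rate is 4/336 = 1/84, so the rest takes 27/28 ÷ 1/84 = 81 days.

81 days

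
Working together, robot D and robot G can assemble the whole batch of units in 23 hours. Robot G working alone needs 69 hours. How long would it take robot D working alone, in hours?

Combined rate is 1/23 per hour.
Known contribution: 1/69 per hour.
So robot D's rate is 1/23 − 1/69 = 2/69, meaning 69/2 hours alone.

69/2 hours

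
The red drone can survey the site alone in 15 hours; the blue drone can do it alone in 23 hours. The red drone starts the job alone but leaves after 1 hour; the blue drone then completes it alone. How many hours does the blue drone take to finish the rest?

322/15 hours

In 1 hour the red drone does 1/15 of the job, leaving 14/15.
The blue drone works at 1/23 per hour, so finishing takes 14/15 ÷ 1/23 = 322/15 hours.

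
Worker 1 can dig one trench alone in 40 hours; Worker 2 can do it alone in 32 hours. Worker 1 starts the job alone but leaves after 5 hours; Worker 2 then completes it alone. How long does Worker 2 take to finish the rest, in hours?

In 5 hours Worker 1 does 5/40 = 1/8 of the job, leaving 7/8.
Worker 2 works at 1/32 per hour, so finishing takes 7/8 ÷ 1/32 = 28 hours.

28 hours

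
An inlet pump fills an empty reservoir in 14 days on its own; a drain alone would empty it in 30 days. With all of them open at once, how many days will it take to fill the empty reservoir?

105/4 days

Net rate = 1/14 − 1/30 = (15 − 7)/210 = 8/210 = 4/105 per day.
Filling time = 1 ÷ (4/105) = 105/4 days.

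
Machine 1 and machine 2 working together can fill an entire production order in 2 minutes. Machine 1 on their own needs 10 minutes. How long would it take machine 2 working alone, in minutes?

5/2 minutes

Combined rate is 1/2 per minute.
Known contribution: 1/10 per minute.
So machine 2's rate is 1/2 − 1/10 = 2/5, meaning 5/2 minutes alone.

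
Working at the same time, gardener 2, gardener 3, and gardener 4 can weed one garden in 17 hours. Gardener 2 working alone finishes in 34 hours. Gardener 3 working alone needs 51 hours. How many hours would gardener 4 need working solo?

102 hours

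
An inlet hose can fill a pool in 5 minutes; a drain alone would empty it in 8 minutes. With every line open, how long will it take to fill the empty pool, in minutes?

Net rate = 1/5 − 1/8 = (8 − 5)/40 = 3/40 per minute.
Filling time = 1 ÷ (3/40) = 40/3 minutes.

40/3 minutes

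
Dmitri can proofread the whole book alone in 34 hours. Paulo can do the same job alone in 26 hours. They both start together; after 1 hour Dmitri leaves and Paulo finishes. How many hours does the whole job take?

429/17 hours

In the first 1 hour the combined rate is 15/221, so 15/221 of the job is done, leaving 206/221.
After Dmitri leaves the rate is 1/26 per hour; the remaining 206/221 takes 412/17 hours.
Total = 1 + 412/17 = 429/17 hours.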